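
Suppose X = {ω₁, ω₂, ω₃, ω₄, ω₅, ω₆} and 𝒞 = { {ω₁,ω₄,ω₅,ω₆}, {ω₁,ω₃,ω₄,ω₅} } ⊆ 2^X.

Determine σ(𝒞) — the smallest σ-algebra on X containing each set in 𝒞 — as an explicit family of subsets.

Take S₀ = 𝒞 ∪ {∅, X} = { ∅, {ω₁,ω₃,ω₄,ω₅}, {ω₁,ω₄,ω₅,ω₆}, X }.
Pass 1: +3 →
  {ω₂,ω₃}  = {ω₁,ω₄,ω₅,ω₆}ᶜ
  {ω₂,ω₆}  = {ω₁,ω₃,ω₄,ω₅}ᶜ
  {ω₁,ω₃,ω₄,ω₅,ω₆}  = {ω₁,ω₄,ω₅,ω₆} ∪ {ω₁,ω₃,ω₄,ω₅}
Pass 2 adds 4:
  {ω₂}  = {ω₁,ω₃,ω₄,ω₅,ω₆}ᶜ
  {ω₂,ω₃,ω₆}  = {ω₂,ω₃} ∪ {ω₂,ω₆}
  {ω₁,ω₂,ω₃,ω₄,ω₅}  = {ω₂,ω₃} ∪ {ω₁,ω₃,ω₄,ω₅}
  {ω₁,ω₂,ω₄,ω₅,ω₆}  = {ω₁,ω₄,ω₅,ω₆} ∪ {ω₂,ω₆}
Pass 3: 3 new —
  {ω₃}  = {ω₁,ω₂,ω₄,ω₅,ω₆}ᶜ
  {ω₆}  = {ω₁,ω₂,ω₃,ω₄,ω₅}ᶜ
  {ω₁,ω₄,ω₅}  = {ω₂,ω₃,ω₆}ᶜ
Pass 4: 2 new —
  {ω₃,ω₆}  = {ω₃} ∪ {ω₆}
  {ω₁,ω₂,ω₄,ω₅}  = {ω₁,ω₄,ω₅} ∪ {ω₂}
Pass 5: closed — nothing new.

Therefore σ(𝒞) = { ∅, {ω₂}, {ω₃}, {ω₆}, {ω₂,ω₃}, {ω₂,ω₆}, {ω₃,ω₆}, {ω₁,ω₄,ω₅}, {ω₂,ω₃,ω₆}, {ω₁,ω₂,ω₄,ω₅}, {ω₁,ω₃,ω₄,ω₅}, {ω₁,ω₄,ω₅,ω₆}, {ω₁,ω₂,ω₃,ω₄,ω₅}, {ω₁,ω₂,ω₄,ω₅,ω₆}, {ω₁,ω₃,ω₄,ω₅,ω₆}, X } (|σ(𝒞)| = 16).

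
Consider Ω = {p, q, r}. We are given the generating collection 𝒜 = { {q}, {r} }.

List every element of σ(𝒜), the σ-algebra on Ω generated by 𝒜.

Initial family (4 sets): { ∅, {q}, {r}, Ω }.
Round 1: +3 →
  {p,q}  = complement {r}
  {p,r}  = complement {q}
  {q,r}  = {r} ∪ {q}
  |family| = 7
Round 2: +1 →
  {p}  = complement {q,r}
  |family| = 8
Round 3: already closed under ᶜ and ∪.

σ(𝒜) = { ∅, {p}, {q}, {r}, {p,q}, {p,r}, {q,r}, Ω }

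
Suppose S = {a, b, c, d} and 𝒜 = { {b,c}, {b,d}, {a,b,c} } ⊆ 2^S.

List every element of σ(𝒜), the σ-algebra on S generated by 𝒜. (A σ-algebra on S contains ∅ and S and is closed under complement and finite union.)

Answer: σ(𝒜) = { ∅, {a}, {b}, {c}, {d}, {a,b}, {a,c}, {a,d}, {b,c}, {b,d}, {c,d}, {a,b,c}, {a,b,d}, {a,c,d}, {b,c,d}, S }

Trace:
Seed the family with 𝒜 together with ∅ and S: { ∅, {b,c}, {b,d}, {a,b,c}, S }.
Round 1 adds 4:
  {d}  = complement {a,b,c}
  {a,c}  = complement {b,d}
  {a,d}  = complement {b,c}
  {b,c,d}  = {b,c} ∪ {b,d}
  — 9 sets.
Round 2: 3 new —
  {a}  = complement {b,c,d}
  {a,b,d}  = {a,d} ∪ {b,d}
  {a,c,d}  = {a,d} ∪ {a,c}
  — 12 sets.
Round 3: 2 new —
  {b}  = complement {a,c,d}
  {c}  = complement {a,b,d}
  — 14 sets.
Round 4: 2 new —
  {a,b}  = {b} ∪ {a}
  {c,d}  = {c} ∪ {d}
  — 16 sets.
Round 5 adds nothing — fixpoint reached.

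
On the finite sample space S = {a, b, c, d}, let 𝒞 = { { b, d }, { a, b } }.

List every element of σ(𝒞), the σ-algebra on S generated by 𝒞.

|σ(𝒞)| = 16.  σ(𝒞) = { {}, { a }, { b }, { c }, { d }, { a, b }, { a, c }, { a, d }, { b, c }, { b, d }, { c, d }, { a, b, c }, { a, b, d }, { a, c, d }, { b, c, d }, S }

Working:
Begin from { {}, { a, b }, { b, d }, S } (that is, 𝒞 plus ∅ and S).
Pass 1 adds 3:
  { a, c }  = complement { b, d }
  { c, d }  = complement { a, b }
  { a, b, d }  = { a, b } ∪ { b, d }
Pass 2. New:
  { c }  = complement { a, b, d }
  { a, b, c }  = { a, b } ∪ { a, c }
  { a, c, d }  = { c, d } ∪ { a, c }
  { b, c, d }  = { c, d } ∪ { b, d }
Pass 3 (3 new):
  { a }  = complement { b, c, d }
  { b }  = complement { a, c, d }
  { d }  = complement { a, b, c }
Pass 4: +2 →
  { a, d }  = { d } ∪ { a }
  { b, c }  = { c } ∪ { b }
Pass 5 adds nothing — fixpoint reached.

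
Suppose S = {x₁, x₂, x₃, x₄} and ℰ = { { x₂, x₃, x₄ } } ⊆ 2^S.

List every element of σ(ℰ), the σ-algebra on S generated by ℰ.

σ(ℰ) = { {  }, { x₁ }, { x₂, x₃, x₄ }, S }

Trace:
Take S₀ = ℰ ∪ {∅, S} = { {  }, { x₂, x₃, x₄ }, S }.
Iteration 1 adds 1:
  { x₁ }  = complement { x₂, x₃, x₄ }
  — 4 sets.
Iteration 2: already closed under ᶜ and ∪.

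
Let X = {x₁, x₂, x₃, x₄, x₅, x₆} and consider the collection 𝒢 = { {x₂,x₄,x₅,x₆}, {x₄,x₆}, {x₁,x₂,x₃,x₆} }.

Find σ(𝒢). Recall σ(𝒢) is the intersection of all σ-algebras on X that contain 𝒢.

Start: 𝒢 ∪ {∅, X} = { ∅, {x₄,x₆}, {x₁,x₂,x₃,x₆}, {x₂,x₄,x₅,x₆}, X }.
Iteration 1 (4 new):
  {x₁,x₃}  = {x₂,x₄,x₅,x₆}ᶜ
  {x₄,x₅}  = {x₁,x₂,x₃,x₆}ᶜ
  {x₁,x₂,x₃,x₅}  = {x₄,x₆}ᶜ
  {x₁,x₂,x₃,x₄,x₆}  = {x₄,x₆} ∪ {x₁,x₂,x₃,x₆}
  [9 total]
Iteration 2. New:
  {x₅}  = {x₁,x₂,x₃,x₄,x₆}ᶜ
  {x₄,x₅,x₆}  = {x₄,x₅} ∪ {x₄,x₆}
  {x₁,x₃,x₄,x₅}  = {x₄,x₅} ∪ {x₁,x₃}
  {x₁,x₃,x₄,x₆}  = {x₁,x₃} ∪ {x₄,x₆}
  {x₁,x₂,x₃,x₄,x₅}  = {x₄,x₅} ∪ {x₁,x₂,x₃,x₅}
  {x₁,x₂,x₃,x₅,x₆}  = {x₁,x₂,x₃,x₆} ∪ {x₁,x₂,x₃,x₅}
  [15 total]
Iteration 3. New:
  {x₄}  = {x₁,x₂,x₃,x₅,x₆}ᶜ
  {x₆}  = {x₁,x₂,x₃,x₄,x₅}ᶜ
  {x₂,x₅}  = {x₁,x₃,x₄,x₆}ᶜ
  {x₂,x₆}  = {x₁,x₃,x₄,x₅}ᶜ
  {x₁,x₂,x₃}  = {x₄,x₅,x₆}ᶜ
  {x₁,x₃,x₅}  = {x₁,x₃} ∪ {x₅}
  {x₁,x₃,x₄,x₅,x₆}  = {x₄,x₅} ∪ {x₁,x₃,x₄,x₆}
  [22 total]
Iteration 4 (9 new):
  {x₂}  = {x₁,x₃,x₄,x₅,x₆}ᶜ
  {x₅,x₆}  = {x₆} ∪ {x₅}
  {x₁,x₃,x₄}  = {x₁,x₃} ∪ {x₄}
  {x₁,x₃,x₆}  = {x₁,x₃} ∪ {x₆}
  {x₂,x₄,x₅}  = {x₂,x₅} ∪ {x₄,x₅}
  {x₂,x₄,x₆}  = {x₁,x₃,x₅}ᶜ
  {x₂,x₅,x₆}  = {x₂,x₅} ∪ {x₂,x₆}
  {x₁,x₂,x₃,x₄}  = {x₁,x₂,x₃} ∪ {x₄}
  {x₁,x₃,x₅,x₆}  = {x₁,x₃,x₅} ∪ {x₆}
  [31 total]
Iteration 5 adds 1:
  {x₂,x₄}  = {x₁,x₃,x₅,x₆}ᶜ
  [32 total]
Iteration 6: closed — nothing new.

Hence σ(𝒢) has 32 members: { ∅, {x₂}, {x₄}, {x₅}, {x₆}, {x₁,x₃}, {x₂,x₄}, {x₂,x₅}, {x₂,x₆}, {x₄,x₅}, {x₄,x₆}, {x₅,x₆}, {x₁,x₂,x₃}, {x₁,x₃,x₄}, {x₁,x₃,x₅}, {x₁,x₃,x₆}, {x₂,x₄,x₅}, {x₂,x₄,x₆}, {x₂,x₅,x₆}, {x₄,x₅,x₆}, {x₁,x₂,x₃,x₄}, {x₁,x₂,x₃,x₅}, {x₁,x₂,x₃,x₆}, {x₁,x₃,x₄,x₅}, {x₁,x₃,x₄,x₆}, {x₁,x₃,x₅,x₆}, {x₂,x₄,x₅,x₆}, {x₁,x₂,x₃,x₄,x₅}, {x₁,x₂,x₃,x₄,x₆}, {x₁,x₂,x₃,x₅,x₆}, {x₁,x₃,x₄,x₅,x₆}, X }.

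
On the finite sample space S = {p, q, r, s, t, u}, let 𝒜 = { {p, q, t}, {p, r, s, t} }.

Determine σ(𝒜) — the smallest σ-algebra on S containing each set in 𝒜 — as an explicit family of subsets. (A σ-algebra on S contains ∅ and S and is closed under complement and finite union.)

Take S₀ = 𝒜 ∪ {∅, S} = { {}, {p, q, t}, {p, r, s, t}, S }.
Iteration 1: +3 →
  {q, u}  = S∖{p, r, s, t}
  {r, s, u}  = S∖{p, q, t}
  {p, q, r, s, t}  = {p, r, s, t} ∪ {p, q, t}
  — 7 sets.
Iteration 2. New:
  {u}  = S∖{p, q, r, s, t}
  {p, q, t, u}  = {p, q, t} ∪ {q, u}
  {q, r, s, u}  = {r, s, u} ∪ {q, u}
  {p, r, s, t, u}  = {p, r, s, t} ∪ {r, s, u}
  — 11 sets.
Iteration 3. New:
  {q}  = S∖{p, r, s, t, u}
  {p, t}  = S∖{q, r, s, u}
  {r, s}  = S∖{p, q, t, u}
  — 14 sets.
Iteration 4: 2 new —
  {p, t, u}  = {p, t} ∪ {u}
  {q, r, s}  = {r, s} ∪ {q}
  — 16 sets.
After Iteration 5 the family is unchanged; done.

|σ(𝒜)| = 16.  σ(𝒜) = { {}, {q}, {u}, {p, t}, {q, u}, {r, s}, {p, q, t}, {p, t, u}, {q, r, s}, {r, s, u}, {p, q, t, u}, {p, r, s, t}, {q, r, s, u}, {p, q, r, s, t}, {p, r, s, t, u}, S }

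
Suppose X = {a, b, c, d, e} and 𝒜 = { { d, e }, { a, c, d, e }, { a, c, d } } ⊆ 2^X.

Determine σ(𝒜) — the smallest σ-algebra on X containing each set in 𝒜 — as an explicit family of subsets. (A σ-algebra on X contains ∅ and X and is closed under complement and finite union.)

Take S₀ = 𝒜 ∪ {∅, X} = { {  }, { d, e }, { a, c, d }, { a, c, d, e }, X }.
Pass 1 (3 new):
  { b }  = X∖{ a, c, d, e }
  { b, e }  = X∖{ a, c, d }
  { a, b, c }  = X∖{ d, e }
  — 8 sets.
Pass 2. New:
  { b, d, e }  = { d, e } ∪ { b, e }
  { a, b, c, d }  = { b } ∪ { a, c, d }
  { a, b, c, e }  = { b, e } ∪ { a, b, c }
  — 11 sets.
Pass 3. New:
  { d }  = X∖{ a, b, c, e }
  { e }  = X∖{ a, b, c, d }
  { a, c }  = X∖{ b, d, e }
  — 14 sets.
Pass 4 (2 new):
  { b, d }  = { d } ∪ { b }
  { a, c, e }  = { a, c } ∪ { e }
  — 16 sets.
Pass 5: closed — nothing new.

Hence σ(𝒜) has 16 members: { {  }, { b }, { d }, { e }, { a, c }, { b, d }, { b, e }, { d, e }, { a, b, c }, { a, c, d }, { a, c, e }, { b, d, e }, { a, b, c, d }, { a, b, c, e }, { a, c, d, e }, X }.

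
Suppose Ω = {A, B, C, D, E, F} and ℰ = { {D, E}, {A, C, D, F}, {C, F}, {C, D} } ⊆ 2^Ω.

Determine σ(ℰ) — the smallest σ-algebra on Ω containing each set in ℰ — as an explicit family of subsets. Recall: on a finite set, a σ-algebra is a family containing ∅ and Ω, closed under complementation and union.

σ(ℰ) (64 sets): { {}, {A}, {B}, {C}, {D}, {E}, {F}, {A, B}, {A, C}, {A, D}, {A, E}, {A, F}, {B, C}, {B, D}, {B, E}, {B, F}, {C, D}, {C, E}, {C, F}, {D, E}, {D, F}, {E, F}, {A, B, C}, {A, B, D}, {A, B, E}, {A, B, F}, {A, C, D}, {A, C, E}, {A, C, F}, {A, D, E}, {A, D, F}, {A, E, F}, {B, C, D}, {B, C, E}, {B, C, F}, {B, D, E}, {B, D, F}, {B, E, F}, {C, D, E}, {C, D, F}, {C, E, F}, {D, E, F}, {A, B, C, D}, {A, B, C, E}, {A, B, C, F}, {A, B, D, E}, {A, B, D, F}, {A, B, E, F}, {A, C, D, E}, {A, C, D, F}, {A, C, E, F}, {A, D, E, F}, {B, C, D, E}, {B, C, D, F}, {B, C, E, F}, {B, D, E, F}, {C, D, E, F}, {A, B, C, D, E}, {A, B, C, D, F}, {A, B, C, E, F}, {A, B, D, E, F}, {A, C, D, E, F}, {B, C, D, E, F}, Ω }

Derivation:
Begin from { {}, {C, D}, {C, F}, {D, E}, {A, C, D, F}, Ω } (that is, ℰ plus ∅ and Ω).
Round 1 adds 8:
  {B, E}  = complement {A, C, D, F}
  {C, D, E}  = {D, E} ∪ {C, D}
  {C, D, F}  = {C, D} ∪ {C, F}
  {A, B, C, F}  = complement {D, E}
  {A, B, D, E}  = complement {C, F}
  {A, B, E, F}  = complement {C, D}
  {C, D, E, F}  = {D, E} ∪ {C, F}
  {A, C, D, E, F}  = {D, E} ∪ {A, C, D, F}
Round 2 (12 new):
  {B}  = complement {A, C, D, E, F}
  {A, B}  = complement {C, D, E, F}
  {A, B, E}  = complement {C, D, F}
  {A, B, F}  = complement {C, D, E}
  {B, D, E}  = {B, E} ∪ {D, E}
  {B, C, D, E}  = {B, E} ∪ {C, D, E}
  {B, C, E, F}  = {B, E} ∪ {C, F}
  {A, B, C, D, E}  = {C, D, E} ∪ {A, B, D, E}
  {A, B, C, D, F}  = {C, D} ∪ {A, B, C, F}
  {A, B, C, E, F}  = {B, E} ∪ {A, B, C, F}
  {A, B, D, E, F}  = {A, B, D, E} ∪ {A, B, E, F}
  {B, C, D, E, F}  = {B, E} ∪ {C, D, E, F}
Round 3 (12 new):
  {A}  = complement {B, C, D, E, F}
  {C}  = complement {A, B, D, E, F}
  {D}  = complement {A, B, C, E, F}
  {E}  = complement {A, B, C, D, F}
  {F}  = complement {A, B, C, D, E}
  {A, D}  = complement {B, C, E, F}
  {A, F}  = complement {B, C, D, E}
  {A, C, F}  = complement {B, D, E}
  {B, C, D}  = {C, D} ∪ {B}
  {B, C, F}  = {B} ∪ {C, F}
  {A, B, C, D}  = {C, D} ∪ {A, B}
  {B, C, D, F}  = {B} ∪ {C, D, F}
Round 4. New:
  {A, C}  = {C} ∪ {A}
  {A, E}  = complement {B, C, D, F}
  {B, C}  = {B} ∪ {C}
  {B, D}  = {B} ∪ {D}
  {B, F}  = {B} ∪ {F}
  {C, E}  = {C} ∪ {E}
  {D, F}  = {D} ∪ {F}
  {E, F}  = complement {A, B, C, D}
  {A, B, C}  = {A, B} ∪ {C}
  {A, B, D}  = {B} ∪ {A, D}
  {A, C, D}  = {C, D} ∪ {A}
  {A, D, E}  = complement {B, C, F}
  {A, D, F}  = {A, F} ∪ {D}
  {A, E, F}  = complement {B, C, D}
  {B, C, E}  = {C} ∪ {B, E}
  {B, E, F}  = {B, E} ∪ {F}
  {C, E, F}  = {C, F} ∪ {E}
  {D, E, F}  = {D, E} ∪ {F}
  {A, B, C, E}  = {C} ∪ {A, B, E}
  {A, B, D, F}  = {D} ∪ {A, B, F}
  {A, C, D, E}  = {A} ∪ {C, D, E}
  {A, C, E, F}  = {A, C, F} ∪ {E}
  {A, D, E, F}  = {A, F} ∪ {D, E}
  {B, D, E, F}  = {B, D, E} ∪ {F}
Round 5: 2 new —
  {A, C, E}  = {A, C} ∪ {A, E}
  {B, D, F}  = {B} ∪ {D, F}
Round 6: already closed under ᶜ and ∪.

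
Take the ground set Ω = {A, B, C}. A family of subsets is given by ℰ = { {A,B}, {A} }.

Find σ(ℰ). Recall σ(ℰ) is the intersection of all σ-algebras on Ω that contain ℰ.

Answer: σ(ℰ) = { {}, {A}, {B}, {C}, {A,B}, {A,C}, {B,C}, Ω }

Derivation:
Take S₀ = ℰ ∪ {∅, Ω} = { {}, {A}, {A,B}, Ω }.
Step 1 adds 2:
  {C}  = complement {A,B}
  {B,C}  = complement {A}
Step 2: 1 new —
  {A,C}  = {C} ∪ {A}
Step 3. New:
  {B}  = complement {A,C}
Step 4: no new sets; the family is a σ-algebra.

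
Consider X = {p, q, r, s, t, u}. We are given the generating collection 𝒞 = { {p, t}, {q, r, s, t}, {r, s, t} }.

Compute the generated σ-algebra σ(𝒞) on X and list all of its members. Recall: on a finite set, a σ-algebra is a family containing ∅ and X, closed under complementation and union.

σ(𝒞) (32 sets): { {}, {p}, {q}, {t}, {u}, {p, q}, {p, t}, {p, u}, {q, t}, {q, u}, {r, s}, {t, u}, {p, q, t}, {p, q, u}, {p, r, s}, {p, t, u}, {q, r, s}, {q, t, u}, {r, s, t}, {r, s, u}, {p, q, r, s}, {p, q, t, u}, {p, r, s, t}, {p, r, s, u}, {q, r, s, t}, {q, r, s, u}, {r, s, t, u}, {p, q, r, s, t}, {p, q, r, s, u}, {p, r, s, t, u}, {q, r, s, t, u}, X }

Derivation:
Initial family (5 sets): { {}, {p, t}, {r, s, t}, {q, r, s, t}, X }.
Pass 1 adds 5:
  {p, u}  = ᶜ of {q, r, s, t}
  {p, q, u}  = ᶜ of {r, s, t}
  {p, r, s, t}  = {r, s, t} ∪ {p, t}
  {q, r, s, u}  = ᶜ of {p, t}
  {p, q, r, s, t}  = {p, t} ∪ {q, r, s, t}
  |family| = 10
Pass 2: +7 →
  {u}  = ᶜ of {p, q, r, s, t}
  {q, u}  = ᶜ of {p, r, s, t}
  {p, t, u}  = {p, u} ∪ {p, t}
  {p, q, t, u}  = {p, t} ∪ {p, q, u}
  {p, q, r, s, u}  = {p, u} ∪ {q, r, s, u}
  {p, r, s, t, u}  = {r, s, t} ∪ {p, u}
  {q, r, s, t, u}  = {r, s, t} ∪ {q, r, s, u}
  |family| = 17
Pass 3: 6 new —
  {p}  = ᶜ of {q, r, s, t, u}
  {q}  = ᶜ of {p, r, s, t, u}
  {t}  = ᶜ of {p, q, r, s, u}
  {r, s}  = ᶜ of {p, q, t, u}
  {q, r, s}  = ᶜ of {p, t, u}
  {r, s, t, u}  = {r, s, t} ∪ {u}
  |family| = 23
Pass 4: 9 new —
  {p, q}  = ᶜ of {r, s, t, u}
  {q, t}  = {q} ∪ {t}
  {t, u}  = {u} ∪ {t}
  {p, q, t}  = {q} ∪ {p, t}
  {p, r, s}  = {r, s} ∪ {p}
  {q, t, u}  = {q, u} ∪ {t}
  {r, s, u}  = {r, s} ∪ {u}
  {p, q, r, s}  = {q, r, s} ∪ {p}
  {p, r, s, u}  = {r, s} ∪ {p, u}
  |family| = 32
Pass 5 adds nothing — fixpoint reached.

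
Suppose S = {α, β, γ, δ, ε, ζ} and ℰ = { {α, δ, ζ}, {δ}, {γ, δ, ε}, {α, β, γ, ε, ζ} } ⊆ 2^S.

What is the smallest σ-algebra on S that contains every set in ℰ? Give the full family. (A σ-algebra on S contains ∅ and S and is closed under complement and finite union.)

Begin from { ∅, {δ}, {α, δ, ζ}, {γ, δ, ε}, {α, β, γ, ε, ζ}, S } (that is, ℰ plus ∅ and S).
Iteration 1: 3 new —
  {α, β, ζ}  = complement {γ, δ, ε}
  {β, γ, ε}  = complement {α, δ, ζ}
  {α, γ, δ, ε, ζ}  = {γ, δ, ε} ∪ {α, δ, ζ}
  |family| = 9
Iteration 2 (3 new):
  {β}  = complement {α, γ, δ, ε, ζ}
  {α, β, δ, ζ}  = {α, δ, ζ} ∪ {α, β, ζ}
  {β, γ, δ, ε}  = {γ, δ, ε} ∪ {β, γ, ε}
  |family| = 12
Iteration 3: +3 →
  {α, ζ}  = complement {β, γ, δ, ε}
  {β, δ}  = {δ} ∪ {β}
  {γ, ε}  = complement {α, β, δ, ζ}
  |family| = 15
Iteration 4. New:
  {α, γ, ε, ζ}  = complement {β, δ}
  |family| = 16
Iteration 5: already closed under ᶜ and ∪.

Therefore σ(ℰ) = { ∅, {β}, {δ}, {α, ζ}, {β, δ}, {γ, ε}, {α, β, ζ}, {α, δ, ζ}, {β, γ, ε}, {γ, δ, ε}, {α, β, δ, ζ}, {α, γ, ε, ζ}, {β, γ, δ, ε}, {α, β, γ, ε, ζ}, {α, γ, δ, ε, ζ}, S } (|σ(ℰ)| = 16).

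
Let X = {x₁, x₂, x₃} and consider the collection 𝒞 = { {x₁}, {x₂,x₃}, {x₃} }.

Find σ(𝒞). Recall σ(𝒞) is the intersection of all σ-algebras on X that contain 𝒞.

σ(𝒞) = { ∅, {x₁}, {x₂}, {x₃}, {x₁,x₂}, {x₁,x₃}, {x₂,x₃}, X }

Check:
Begin from { ∅, {x₁}, {x₃}, {x₂,x₃}, X } (that is, 𝒞 plus ∅ and X).
Pass 1 adds 2:
  {x₁,x₂}  = {x₃}ᶜ
  {x₁,x₃}  = {x₃} ∪ {x₁}
  [7 total]
Pass 2. New:
  {x₂}  = {x₁,x₃}ᶜ
  [8 total]
Pass 3: no new sets; the family is a σ-algebra.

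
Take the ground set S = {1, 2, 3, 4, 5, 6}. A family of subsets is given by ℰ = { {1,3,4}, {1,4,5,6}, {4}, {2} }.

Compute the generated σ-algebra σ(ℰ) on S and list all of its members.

Initial family (6 sets): { {}, {2}, {4}, {1,3,4}, {1,4,5,6}, S }.
Step 1: 7 new —
  {2,3}  = S∖{1,4,5,6}
  {2,4}  = {4} ∪ {2}
  {2,5,6}  = S∖{1,3,4}
  {1,2,3,4}  = {1,3,4} ∪ {2}
  {1,2,3,5,6}  = S∖{4}
  {1,2,4,5,6}  = {1,4,5,6} ∪ {2}
  {1,3,4,5,6}  = S∖{2}
  — 13 sets.
Step 2: +6 →
  {3}  = S∖{1,2,4,5,6}
  {5,6}  = S∖{1,2,3,4}
  {2,3,4}  = {2,3} ∪ {4}
  {1,3,5,6}  = S∖{2,4}
  {2,3,5,6}  = {2,5,6} ∪ {2,3}
  {2,4,5,6}  = {2,5,6} ∪ {4}
  — 19 sets.
Step 3. New:
  {1,3}  = S∖{2,4,5,6}
  {1,4}  = S∖{2,3,5,6}
  {3,4}  = {3} ∪ {4}
  {1,5,6}  = S∖{2,3,4}
  {3,5,6}  = {5,6} ∪ {3}
  {4,5,6}  = {5,6} ∪ {4}
  {2,3,4,5,6}  = {5,6} ∪ {2,3,4}
  — 26 sets.
Step 4: +5 →
  {1}  = S∖{2,3,4,5,6}
  {1,2,3}  = S∖{4,5,6}
  {1,2,4}  = S∖{3,5,6}
  {1,2,5,6}  = S∖{3,4}
  {3,4,5,6}  = {3,4} ∪ {5,6}
  — 31 sets.
Step 5: 1 new —
  {1,2}  = S∖{3,4,5,6}
  — 32 sets.
After Step 6 the family is unchanged; done.

Therefore σ(ℰ) = { {}, {1}, {2}, {3}, {4}, {1,2}, {1,3}, {1,4}, {2,3}, {2,4}, {3,4}, {5,6}, {1,2,3}, {1,2,4}, {1,3,4}, {1,5,6}, {2,3,4}, {2,5,6}, {3,5,6}, {4,5,6}, {1,2,3,4}, {1,2,5,6}, {1,3,5,6}, {1,4,5,6}, {2,3,5,6}, {2,4,5,6}, {3,4,5,6}, {1,2,3,5,6}, {1,2,4,5,6}, {1,3,4,5,6}, {2,3,4,5,6}, S } (|σ(ℰ)| = 32).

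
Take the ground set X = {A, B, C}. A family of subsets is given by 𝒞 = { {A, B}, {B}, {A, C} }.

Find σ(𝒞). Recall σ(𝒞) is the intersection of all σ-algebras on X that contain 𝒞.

σ(𝒞) = { ∅, {A}, {B}, {C}, {A, B}, {A, C}, {B, C}, X }

Working:
Seed the family with 𝒞 together with ∅ and X: { ∅, {B}, {A, B}, {A, C}, X }.
Step 1: 1 new —
  {C}  = {A, B}ᶜ
  |family| = 6
Step 2 adds 1:
  {B, C}  = {C} ∪ {B}
  |family| = 7
Step 3. New:
  {A}  = {B, C}ᶜ
  |family| = 8
Step 4: closed — nothing new.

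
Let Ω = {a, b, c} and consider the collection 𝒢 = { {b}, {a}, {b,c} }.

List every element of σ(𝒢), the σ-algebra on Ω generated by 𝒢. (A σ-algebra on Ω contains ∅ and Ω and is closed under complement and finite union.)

|σ(𝒢)| = 8.  σ(𝒢) = { {}, {a}, {b}, {c}, {a,b}, {a,c}, {b,c}, Ω }

Working:
Seed the family with 𝒢 together with ∅ and Ω: { {}, {a}, {b}, {b,c}, Ω }.
Step 1. New:
  {a,b}  = {b} ∪ {a}
  {a,c}  = ᶜ of {b}
  |family| = 7
Step 2: +1 →
  {c}  = ᶜ of {a,b}
  |family| = 8
Step 3: already closed under ᶜ and ∪.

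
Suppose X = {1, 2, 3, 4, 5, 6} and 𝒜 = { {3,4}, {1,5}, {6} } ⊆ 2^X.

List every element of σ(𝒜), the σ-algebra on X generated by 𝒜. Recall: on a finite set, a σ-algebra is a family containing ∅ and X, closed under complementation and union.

Answer: σ(𝒜) = { {}, {2}, {6}, {1,5}, {2,6}, {3,4}, {1,2,5}, {1,5,6}, {2,3,4}, {3,4,6}, {1,2,5,6}, {1,3,4,5}, {2,3,4,6}, {1,2,3,4,5}, {1,3,4,5,6}, X }

Trace:
Start: 𝒜 ∪ {∅, X} = { {}, {6}, {1,5}, {3,4}, X }.
Round 1 (6 new):
  {1,5,6}  = {1,5} ∪ {6}
  {3,4,6}  = {3,4} ∪ {6}
  {1,2,5,6}  = ᶜ of {3,4}
  {1,3,4,5}  = {3,4} ∪ {1,5}
  {2,3,4,6}  = ᶜ of {1,5}
  {1,2,3,4,5}  = ᶜ of {6}
  — 11 sets.
Round 2. New:
  {2,6}  = ᶜ of {1,3,4,5}
  {1,2,5}  = ᶜ of {3,4,6}
  {2,3,4}  = ᶜ of {1,5,6}
  {1,3,4,5,6}  = {3,4} ∪ {1,5,6}
  — 15 sets.
Round 3. New:
  {2}  = ᶜ of {1,3,4,5,6}
  — 16 sets.
Round 4: no new sets; the family is a σ-algebra.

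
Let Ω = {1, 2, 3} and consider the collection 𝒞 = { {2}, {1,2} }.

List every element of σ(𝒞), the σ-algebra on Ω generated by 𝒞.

Begin from { {}, {2}, {1,2}, Ω } (that is, 𝒞 plus ∅ and Ω).
Step 1: +2 →
  {3}  = Ω∖{1,2}
  {1,3}  = Ω∖{2}
  |family| = 6
Step 2. New:
  {2,3}  = {3} ∪ {2}
  |family| = 7
Step 3. New:
  {1}  = Ω∖{2,3}
  |family| = 8
Step 4: closed — nothing new.

|σ(𝒞)| = 8.  σ(𝒞) = { {}, {1}, {2}, {3}, {1,2}, {1,3}, {2,3}, Ω }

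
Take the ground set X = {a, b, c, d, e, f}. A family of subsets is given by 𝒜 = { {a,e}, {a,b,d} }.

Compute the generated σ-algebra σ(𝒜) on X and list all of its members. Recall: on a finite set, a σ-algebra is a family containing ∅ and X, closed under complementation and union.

Answer: σ(𝒜) = { {}, {a}, {e}, {a,e}, {b,d}, {c,f}, {a,b,d}, {a,c,f}, {b,d,e}, {c,e,f}, {a,b,d,e}, {a,c,e,f}, {b,c,d,f}, {a,b,c,d,f}, {b,c,d,e,f}, X }

Working:
Take S₀ = 𝒜 ∪ {∅, X} = { {}, {a,e}, {a,b,d}, X }.
Iteration 1 adds 3:
  {c,e,f}  = X∖{a,b,d}
  {a,b,d,e}  = {a,b,d} ∪ {a,e}
  {b,c,d,f}  = X∖{a,e}
  — 7 sets.
Iteration 2: +4 →
  {c,f}  = X∖{a,b,d,e}
  {a,c,e,f}  = {c,e,f} ∪ {a,e}
  {a,b,c,d,f}  = {b,c,d,f} ∪ {a,b,d}
  {b,c,d,e,f}  = {b,c,d,f} ∪ {c,e,f}
  — 11 sets.
Iteration 3. New:
  {a}  = X∖{b,c,d,e,f}
  {e}  = X∖{a,b,c,d,f}
  {b,d}  = X∖{a,c,e,f}
  — 14 sets.
Iteration 4: +2 →
  {a,c,f}  = {c,f} ∪ {a}
  {b,d,e}  = {b,d} ∪ {e}
  — 16 sets.
After Iteration 5 the family is unchanged; done.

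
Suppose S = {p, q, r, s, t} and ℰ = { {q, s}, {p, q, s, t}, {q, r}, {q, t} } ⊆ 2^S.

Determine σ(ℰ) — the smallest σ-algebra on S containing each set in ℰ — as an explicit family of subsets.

Take S₀ = ℰ ∪ {∅, S} = { {}, {q, r}, {q, s}, {q, t}, {p, q, s, t}, S }.
Round 1: +7 →
  {r}  = ᶜ of {p, q, s, t}
  {p, r, s}  = ᶜ of {q, t}
  {p, r, t}  = ᶜ of {q, s}
  {p, s, t}  = ᶜ of {q, r}
  {q, r, s}  = {q, r} ∪ {q, s}
  {q, r, t}  = {q, t} ∪ {q, r}
  {q, s, t}  = {q, t} ∪ {q, s}
Round 2 adds 7:
  {p, r}  = ᶜ of {q, s, t}
  {p, s}  = ᶜ of {q, r, t}
  {p, t}  = ᶜ of {q, r, s}
  {p, q, r, s}  = {q, r, s} ∪ {p, r, s}
  {p, q, r, t}  = {q, t} ∪ {p, r, t}
  {p, r, s, t}  = {p, s, t} ∪ {p, r, t}
  {q, r, s, t}  = {q, t} ∪ {q, r, s}
Round 3 adds 7:
  {p}  = ᶜ of {q, r, s, t}
  {q}  = ᶜ of {p, r, s, t}
  {s}  = ᶜ of {p, q, r, t}
  {t}  = ᶜ of {p, q, r, s}
  {p, q, r}  = {p, r} ∪ {q, r}
  {p, q, s}  = {p, s} ∪ {q, s}
  {p, q, t}  = {q, t} ∪ {p, t}
Round 4 adds 4:
  {p, q}  = {q} ∪ {p}
  {r, s}  = ᶜ of {p, q, t}
  {r, t}  = ᶜ of {p, q, s}
  {s, t}  = ᶜ of {p, q, r}
Round 5: +1 →
  {r, s, t}  = ᶜ of {p, q}
Round 6: stable.

|σ(ℰ)| = 32.  σ(ℰ) = { {}, {p}, {q}, {r}, {s}, {t}, {p, q}, {p, r}, {p, s}, {p, t}, {q, r}, {q, s}, {q, t}, {r, s}, {r, t}, {s, t}, {p, q, r}, {p, q, s}, {p, q, t}, {p, r, s}, {p, r, t}, {p, s, t}, {q, r, s}, {q, r, t}, {q, s, t}, {r, s, t}, {p, q, r, s}, {p, q, r, t}, {p, q, s, t}, {p, r, s, t}, {q, r, s, t}, S }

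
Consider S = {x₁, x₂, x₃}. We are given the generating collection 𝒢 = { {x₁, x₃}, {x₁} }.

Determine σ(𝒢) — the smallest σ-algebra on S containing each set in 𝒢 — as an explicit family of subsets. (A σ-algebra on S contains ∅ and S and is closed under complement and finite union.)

σ(𝒢) (8 sets): { ∅, {x₁}, {x₂}, {x₃}, {x₁, x₂}, {x₁, x₃}, {x₂, x₃}, S }

Derivation:
Initial family (4 sets): { ∅, {x₁}, {x₁, x₃}, S }.
Iteration 1 (2 new):
  {x₂}  = S∖{x₁, x₃}
  {x₂, x₃}  = S∖{x₁}
  [6 total]
Iteration 2 (1 new):
  {x₁, x₂}  = {x₂} ∪ {x₁}
  [7 total]
Iteration 3. New:
  {x₃}  = S∖{x₁, x₂}
  [8 total]
Iteration 4 adds nothing — fixpoint reached.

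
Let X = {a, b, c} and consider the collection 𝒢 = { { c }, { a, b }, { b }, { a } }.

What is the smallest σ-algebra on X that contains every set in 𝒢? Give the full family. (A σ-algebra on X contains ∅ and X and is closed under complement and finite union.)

Answer: σ(𝒢) = { {  }, { a }, { b }, { c }, { a, b }, { a, c }, { b, c }, X }

Trace:
Seed the family with 𝒢 together with ∅ and X: { {  }, { a }, { b }, { c }, { a, b }, X }.
Pass 1 (2 new):
  { a, c }  = X∖{ b }
  { b, c }  = X∖{ a }
Pass 2: no new sets; the family is a σ-algebra.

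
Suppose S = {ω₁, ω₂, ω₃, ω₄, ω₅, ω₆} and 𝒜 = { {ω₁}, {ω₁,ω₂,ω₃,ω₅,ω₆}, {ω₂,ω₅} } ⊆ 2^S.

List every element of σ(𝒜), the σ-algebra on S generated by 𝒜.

σ(𝒜) (16 sets): { ∅, {ω₁}, {ω₄}, {ω₁,ω₄}, {ω₂,ω₅}, {ω₃,ω₆}, {ω₁,ω₂,ω₅}, {ω₁,ω₃,ω₆}, {ω₂,ω₄,ω₅}, {ω₃,ω₄,ω₆}, {ω₁,ω₂,ω₄,ω₅}, {ω₁,ω₃,ω₄,ω₆}, {ω₂,ω₃,ω₅,ω₆}, {ω₁,ω₂,ω₃,ω₅,ω₆}, {ω₂,ω₃,ω₄,ω₅,ω₆}, S }

Working:
Initial family (5 sets): { ∅, {ω₁}, {ω₂,ω₅}, {ω₁,ω₂,ω₃,ω₅,ω₆}, S }.
Step 1: +4 →
  {ω₄}  = S∖{ω₁,ω₂,ω₃,ω₅,ω₆}
  {ω₁,ω₂,ω₅}  = {ω₂,ω₅} ∪ {ω₁}
  {ω₁,ω₃,ω₄,ω₆}  = S∖{ω₂,ω₅}
  {ω₂,ω₃,ω₄,ω₅,ω₆}  = S∖{ω₁}
  (now 9)
Step 2: 4 new —
  {ω₁,ω₄}  = {ω₁} ∪ {ω₄}
  {ω₂,ω₄,ω₅}  = {ω₂,ω₅} ∪ {ω₄}
  {ω₃,ω₄,ω₆}  = S∖{ω₁,ω₂,ω₅}
  {ω₁,ω₂,ω₄,ω₅}  = {ω₁,ω₂,ω₅} ∪ {ω₄}
  (now 13)
Step 3: 3 new —
  {ω₃,ω₆}  = S∖{ω₁,ω₂,ω₄,ω₅}
  {ω₁,ω₃,ω₆}  = S∖{ω₂,ω₄,ω₅}
  {ω₂,ω₃,ω₅,ω₆}  = S∖{ω₁,ω₄}
  (now 16)
Step 4: no new sets; the family is a σ-algebra.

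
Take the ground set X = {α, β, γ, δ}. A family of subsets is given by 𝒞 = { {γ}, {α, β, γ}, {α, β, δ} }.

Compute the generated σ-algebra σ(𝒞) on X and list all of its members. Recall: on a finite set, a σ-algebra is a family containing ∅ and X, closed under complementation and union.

Initial family (5 sets): { {}, {γ}, {α, β, γ}, {α, β, δ}, X }.
Iteration 1. New:
  {δ}  = complement {α, β, γ}
  |family| = 6
Iteration 2: +1 →
  {γ, δ}  = {δ} ∪ {γ}
  |family| = 7
Iteration 3: +1 →
  {α, β}  = complement {γ, δ}
  |family| = 8
Iteration 4: stable.

Hence σ(𝒞) has 8 members: { {}, {γ}, {δ}, {α, β}, {γ, δ}, {α, β, γ}, {α, β, δ}, X }.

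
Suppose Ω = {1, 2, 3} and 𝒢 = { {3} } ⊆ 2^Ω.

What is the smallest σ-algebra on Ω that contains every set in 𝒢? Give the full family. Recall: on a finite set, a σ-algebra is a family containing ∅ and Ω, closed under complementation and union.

Take S₀ = 𝒢 ∪ {∅, Ω} = { ∅, {3}, Ω }.
Pass 1. New:
  {1, 2}  = complement {3}
Pass 2: no new sets; the family is a σ-algebra.

Hence σ(𝒢) has 4 members: { ∅, {3}, {1, 2}, Ω }.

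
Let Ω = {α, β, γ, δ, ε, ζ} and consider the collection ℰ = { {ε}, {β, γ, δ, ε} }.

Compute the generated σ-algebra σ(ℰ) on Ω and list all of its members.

Seed the family with ℰ together with ∅ and Ω: { {}, {ε}, {β, γ, δ, ε}, Ω }.
Step 1 adds 2:
  {α, ζ}  = Ω∖{β, γ, δ, ε}
  {α, β, γ, δ, ζ}  = Ω∖{ε}
  (now 6)
Step 2. New:
  {α, ε, ζ}  = {α, ζ} ∪ {ε}
  (now 7)
Step 3 adds 1:
  {β, γ, δ}  = Ω∖{α, ε, ζ}
  (now 8)
After Step 4 the family is unchanged; done.

Therefore σ(ℰ) = { {}, {ε}, {α, ζ}, {α, ε, ζ}, {β, γ, δ}, {β, γ, δ, ε}, {α, β, γ, δ, ζ}, Ω } (|σ(ℰ)| = 8).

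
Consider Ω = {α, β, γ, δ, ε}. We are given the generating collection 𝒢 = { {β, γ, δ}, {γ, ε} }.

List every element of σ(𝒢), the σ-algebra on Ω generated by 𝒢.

σ(𝒢) = { {}, {α}, {γ}, {ε}, {α, γ}, {α, ε}, {β, δ}, {γ, ε}, {α, β, δ}, {α, γ, ε}, {β, γ, δ}, {β, δ, ε}, {α, β, γ, δ}, {α, β, δ, ε}, {β, γ, δ, ε}, Ω }

Working:
Start: 𝒢 ∪ {∅, Ω} = { {}, {γ, ε}, {β, γ, δ}, Ω }.
Step 1. New:
  {α, ε}  = ᶜ of {β, γ, δ}
  {α, β, δ}  = ᶜ of {γ, ε}
  {β, γ, δ, ε}  = {γ, ε} ∪ {β, γ, δ}
  |family| = 7
Step 2: 4 new —
  {α}  = ᶜ of {β, γ, δ, ε}
  {α, γ, ε}  = {α, ε} ∪ {γ, ε}
  {α, β, γ, δ}  = {β, γ, δ} ∪ {α, β, δ}
  {α, β, δ, ε}  = {α, ε} ∪ {α, β, δ}
  |family| = 11
Step 3 (3 new):
  {γ}  = ᶜ of {α, β, δ, ε}
  {ε}  = ᶜ of {α, β, γ, δ}
  {β, δ}  = ᶜ of {α, γ, ε}
  |family| = 14
Step 4: 2 new —
  {α, γ}  = {γ} ∪ {α}
  {β, δ, ε}  = {β, δ} ∪ {ε}
  |family| = 16
After Step 5 the family is unchanged; done.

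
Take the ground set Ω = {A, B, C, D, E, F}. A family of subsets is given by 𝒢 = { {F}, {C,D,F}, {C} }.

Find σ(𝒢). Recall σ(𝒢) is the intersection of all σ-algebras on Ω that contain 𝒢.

Seed the family with 𝒢 together with ∅ and Ω: { {}, {C}, {F}, {C,D,F}, Ω }.
Round 1: 4 new —
  {C,F}  = {C} ∪ {F}
  {A,B,E}  = Ω∖{C,D,F}
  {A,B,C,D,E}  = Ω∖{F}
  {A,B,D,E,F}  = Ω∖{C}
Round 2. New:
  {A,B,C,E}  = {C} ∪ {A,B,E}
  {A,B,D,E}  = Ω∖{C,F}
  {A,B,E,F}  = {F} ∪ {A,B,E}
  {A,B,C,E,F}  = {A,B,E} ∪ {C,F}
Round 3. New:
  {D}  = Ω∖{A,B,C,E,F}
  {C,D}  = Ω∖{A,B,E,F}
  {D,F}  = Ω∖{A,B,C,E}
Round 4: no new sets; the family is a σ-algebra.

Hence σ(𝒢) has 16 members: { {}, {C}, {D}, {F}, {C,D}, {C,F}, {D,F}, {A,B,E}, {C,D,F}, {A,B,C,E}, {A,B,D,E}, {A,B,E,F}, {A,B,C,D,E}, {A,B,C,E,F}, {A,B,D,E,F}, Ω }.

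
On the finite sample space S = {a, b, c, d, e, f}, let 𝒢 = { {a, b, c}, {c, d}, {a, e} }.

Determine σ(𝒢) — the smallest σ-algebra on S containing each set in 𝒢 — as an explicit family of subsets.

Initial family (5 sets): { {}, {a, e}, {c, d}, {a, b, c}, S }.
Step 1 (6 new):
  {d, e, f}  = ᶜ of {a, b, c}
  {a, b, c, d}  = {c, d} ∪ {a, b, c}
  {a, b, c, e}  = {a, b, c} ∪ {a, e}
  {a, b, e, f}  = ᶜ of {c, d}
  {a, c, d, e}  = {c, d} ∪ {a, e}
  {b, c, d, f}  = ᶜ of {a, e}
  (now 11)
Step 2: 11 new —
  {b, f}  = ᶜ of {a, c, d, e}
  {d, f}  = ᶜ of {a, b, c, e}
  {e, f}  = ᶜ of {a, b, c, d}
  {a, d, e, f}  = {a, e} ∪ {d, e, f}
  {c, d, e, f}  = {c, d} ∪ {d, e, f}
  {a, b, c, d, e}  = {c, d} ∪ {a, b, c, e}
  {a, b, c, d, f}  = {a, b, c} ∪ {b, c, d, f}
  {a, b, c, e, f}  = {a, b, c} ∪ {a, b, e, f}
  {a, b, d, e, f}  = {d, e, f} ∪ {a, b, e, f}
  {a, c, d, e, f}  = {a, c, d, e} ∪ {d, e, f}
  {b, c, d, e, f}  = {b, c, d, f} ∪ {d, e, f}
  (now 22)
Step 3: +14 →
  {a}  = ᶜ of {b, c, d, e, f}
  {b}  = ᶜ of {a, c, d, e, f}
  {c}  = ᶜ of {a, b, d, e, f}
  {d}  = ᶜ of {a, b, c, e, f}
  {e}  = ᶜ of {a, b, c, d, f}
  {f}  = ᶜ of {a, b, c, d, e}
  {a, b}  = ᶜ of {c, d, e, f}
  {b, c}  = ᶜ of {a, d, e, f}
  {a, e, f}  = {e, f} ∪ {a, e}
  {b, d, f}  = {d, f} ∪ {b, f}
  {b, e, f}  = {e, f} ∪ {b, f}
  {c, d, f}  = {c, d} ∪ {d, f}
  {a, b, c, f}  = {a, b, c} ∪ {b, f}
  {b, d, e, f}  = {d, e, f} ∪ {b, f}
  (now 36)
Step 4: +24 →
  {a, c}  = ᶜ of {b, d, e, f}
  {a, d}  = {a} ∪ {d}
  {a, f}  = {a} ∪ {f}
  {b, d}  = {b} ∪ {d}
  {b, e}  = {b} ∪ {e}
  {c, e}  = {e} ∪ {c}
  {c, f}  = {f} ∪ {c}
  {d, e}  = ᶜ of {a, b, c, f}
  {a, b, d}  = {a, b} ∪ {d}
  {a, b, e}  = ᶜ of {c, d, f}
  {a, b, f}  = {a, b} ∪ {b, f}
  {a, c, d}  = ᶜ of {b, e, f}
  {a, c, e}  = ᶜ of {b, d, f}
  {a, d, e}  = {a, e} ∪ {d}
  {a, d, f}  = {a} ∪ {d, f}
  {b, c, d}  = ᶜ of {a, e, f}
  {b, c, e}  = {e} ∪ {b, c}
  {b, c, f}  = {b, f} ∪ {c}
  {c, d, e}  = {c, d} ∪ {e}
  {c, e, f}  = {e, f} ∪ {c}
  {a, b, d, f}  = {b, d, f} ∪ {a, b}
  {a, c, d, f}  = {a} ∪ {c, d, f}
  {a, c, e, f}  = {c} ∪ {a, e, f}
  {b, c, e, f}  = {e, f} ∪ {b, c}
  (now 60)
Step 5 (4 new):
  {a, c, f}  = {a, f} ∪ {a, c}
  {b, d, e}  = {b, e} ∪ {d, e}
  {a, b, d, e}  = ᶜ of {c, f}
  {b, c, d, e}  = ᶜ of {a, f}
  (now 64)
Step 6: closed — nothing new.

|σ(𝒢)| = 64.  σ(𝒢) = { {}, {a}, {b}, {c}, {d}, {e}, {f}, {a, b}, {a, c}, {a, d}, {a, e}, {a, f}, {b, c}, {b, d}, {b, e}, {b, f}, {c, d}, {c, e}, {c, f}, {d, e}, {d, f}, {e, f}, {a, b, c}, {a, b, d}, {a, b, e}, {a, b, f}, {a, c, d}, {a, c, e}, {a, c, f}, {a, d, e}, {a, d, f}, {a, e, f}, {b, c, d}, {b, c, e}, {b, c, f}, {b, d, e}, {b, d, f}, {b, e, f}, {c, d, e}, {c, d, f}, {c, e, f}, {d, e, f}, {a, b, c, d}, {a, b, c, e}, {a, b, c, f}, {a, b, d, e}, {a, b, d, f}, {a, b, e, f}, {a, c, d, e}, {a, c, d, f}, {a, c, e, f}, {a, d, e, f}, {b, c, d, e}, {b, c, d, f}, {b, c, e, f}, {b, d, e, f}, {c, d, e, f}, {a, b, c, d, e}, {a, b, c, d, f}, {a, b, c, e, f}, {a, b, d, e, f}, {a, c, d, e, f}, {b, c, d, e, f}, S }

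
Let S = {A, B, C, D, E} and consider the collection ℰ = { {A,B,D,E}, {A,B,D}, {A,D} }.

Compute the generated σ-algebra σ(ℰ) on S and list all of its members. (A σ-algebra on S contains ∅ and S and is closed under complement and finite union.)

Answer: σ(ℰ) = { {}, {B}, {C}, {E}, {A,D}, {B,C}, {B,E}, {C,E}, {A,B,D}, {A,C,D}, {A,D,E}, {B,C,E}, {A,B,C,D}, {A,B,D,E}, {A,C,D,E}, S }

Check:
Initial family (5 sets): { {}, {A,D}, {A,B,D}, {A,B,D,E}, S }.
Pass 1 adds 3:
  {C}  = {A,B,D,E}ᶜ
  {C,E}  = {A,B,D}ᶜ
  {B,C,E}  = {A,D}ᶜ
  — 8 sets.
Pass 2: 3 new —
  {A,C,D}  = {C} ∪ {A,D}
  {A,B,C,D}  = {C} ∪ {A,B,D}
  {A,C,D,E}  = {C,E} ∪ {A,D}
  — 11 sets.
Pass 3 adds 3:
  {B}  = {A,C,D,E}ᶜ
  {E}  = {A,B,C,D}ᶜ
  {B,E}  = {A,C,D}ᶜ
  — 14 sets.
Pass 4 (2 new):
  {B,C}  = {C} ∪ {B}
  {A,D,E}  = {A,D} ∪ {E}
  — 16 sets.
Pass 5: already closed under ᶜ and ∪.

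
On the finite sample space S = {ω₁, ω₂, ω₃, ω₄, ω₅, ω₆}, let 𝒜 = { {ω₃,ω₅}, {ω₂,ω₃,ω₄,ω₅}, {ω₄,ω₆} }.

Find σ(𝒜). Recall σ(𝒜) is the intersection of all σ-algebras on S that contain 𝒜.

σ(𝒜) = { ∅, {ω₁}, {ω₂}, {ω₄}, {ω₆}, {ω₁,ω₂}, {ω₁,ω₄}, {ω₁,ω₆}, {ω₂,ω₄}, {ω₂,ω₆}, {ω₃,ω₅}, {ω₄,ω₆}, {ω₁,ω₂,ω₄}, {ω₁,ω₂,ω₆}, {ω₁,ω₃,ω₅}, {ω₁,ω₄,ω₆}, {ω₂,ω₃,ω₅}, {ω₂,ω₄,ω₆}, {ω₃,ω₄,ω₅}, {ω₃,ω₅,ω₆}, {ω₁,ω₂,ω₃,ω₅}, {ω₁,ω₂,ω₄,ω₆}, {ω₁,ω₃,ω₄,ω₅}, {ω₁,ω₃,ω₅,ω₆}, {ω₂,ω₃,ω₄,ω₅}, {ω₂,ω₃,ω₅,ω₆}, {ω₃,ω₄,ω₅,ω₆}, {ω₁,ω₂,ω₃,ω₄,ω₅}, {ω₁,ω₂,ω₃,ω₅,ω₆}, {ω₁,ω₃,ω₄,ω₅,ω₆}, {ω₂,ω₃,ω₄,ω₅,ω₆}, S }

Derivation:
Start: 𝒜 ∪ {∅, S} = { ∅, {ω₃,ω₅}, {ω₄,ω₆}, {ω₂,ω₃,ω₄,ω₅}, S }.
Step 1 adds 5:
  {ω₁,ω₆}  = complement {ω₂,ω₃,ω₄,ω₅}
  {ω₁,ω₂,ω₃,ω₅}  = complement {ω₄,ω₆}
  {ω₁,ω₂,ω₄,ω₆}  = complement {ω₃,ω₅}
  {ω₃,ω₄,ω₅,ω₆}  = {ω₃,ω₅} ∪ {ω₄,ω₆}
  {ω₂,ω₃,ω₄,ω₅,ω₆}  = {ω₂,ω₃,ω₄,ω₅} ∪ {ω₄,ω₆}
  |family| = 10
Step 2 adds 7:
  {ω₁}  = complement {ω₂,ω₃,ω₄,ω₅,ω₆}
  {ω₁,ω₂}  = complement {ω₃,ω₄,ω₅,ω₆}
  {ω₁,ω₄,ω₆}  = {ω₁,ω₆} ∪ {ω₄,ω₆}
  {ω₁,ω₃,ω₅,ω₆}  = {ω₁,ω₆} ∪ {ω₃,ω₅}
  {ω₁,ω₂,ω₃,ω₄,ω₅}  = {ω₂,ω₃,ω₄,ω₅} ∪ {ω₁,ω₂,ω₃,ω₅}
  {ω₁,ω₂,ω₃,ω₅,ω₆}  = {ω₁,ω₆} ∪ {ω₁,ω₂,ω₃,ω₅}
  {ω₁,ω₃,ω₄,ω₅,ω₆}  = {ω₃,ω₄,ω₅,ω₆} ∪ {ω₁,ω₆}
  |family| = 17
Step 3: 7 new —
  {ω₂}  = complement {ω₁,ω₃,ω₄,ω₅,ω₆}
  {ω₄}  = complement {ω₁,ω₂,ω₃,ω₅,ω₆}
  {ω₆}  = complement {ω₁,ω₂,ω₃,ω₄,ω₅}
  {ω₂,ω₄}  = complement {ω₁,ω₃,ω₅,ω₆}
  {ω₁,ω₂,ω₆}  = {ω₁,ω₂} ∪ {ω₁,ω₆}
  {ω₁,ω₃,ω₅}  = {ω₃,ω₅} ∪ {ω₁}
  {ω₂,ω₃,ω₅}  = complement {ω₁,ω₄,ω₆}
  |family| = 24
Step 4 adds 8:
  {ω₁,ω₄}  = {ω₁} ∪ {ω₄}
  {ω₂,ω₆}  = {ω₂} ∪ {ω₆}
  {ω₁,ω₂,ω₄}  = {ω₁,ω₂} ∪ {ω₄}
  {ω₂,ω₄,ω₆}  = complement {ω₁,ω₃,ω₅}
  {ω₃,ω₄,ω₅}  = complement {ω₁,ω₂,ω₆}
  {ω₃,ω₅,ω₆}  = {ω₆} ∪ {ω₃,ω₅}
  {ω₁,ω₃,ω₄,ω₅}  = {ω₁,ω₃,ω₅} ∪ {ω₄}
  {ω₂,ω₃,ω₅,ω₆}  = {ω₆} ∪ {ω₂,ω₃,ω₅}
  |family| = 32
After Step 5 the family is unchanged; done.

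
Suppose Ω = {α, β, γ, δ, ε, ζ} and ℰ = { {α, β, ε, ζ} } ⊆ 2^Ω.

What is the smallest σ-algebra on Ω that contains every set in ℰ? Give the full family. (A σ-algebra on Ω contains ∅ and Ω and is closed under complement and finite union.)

Initial family (3 sets): { {}, {α, β, ε, ζ}, Ω }.
Step 1. New:
  {γ, δ}  = complement {α, β, ε, ζ}
  — 4 sets.
Step 2: already closed under ᶜ and ∪.

σ(ℰ) = { {}, {γ, δ}, {α, β, ε, ζ}, Ω }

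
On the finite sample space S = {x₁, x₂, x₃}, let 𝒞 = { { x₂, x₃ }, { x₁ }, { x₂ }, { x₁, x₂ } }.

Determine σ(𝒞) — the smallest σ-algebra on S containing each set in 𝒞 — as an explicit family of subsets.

Initial family (6 sets): { ∅, { x₁ }, { x₂ }, { x₁, x₂ }, { x₂, x₃ }, S }.
Round 1: 2 new —
  { x₃ }  = complement { x₁, x₂ }
  { x₁, x₃ }  = complement { x₂ }
  (now 8)
Round 2: stable.

σ(𝒞) = { ∅, { x₁ }, { x₂ }, { x₃ }, { x₁, x₂ }, { x₁, x₃ }, { x₂, x₃ }, S }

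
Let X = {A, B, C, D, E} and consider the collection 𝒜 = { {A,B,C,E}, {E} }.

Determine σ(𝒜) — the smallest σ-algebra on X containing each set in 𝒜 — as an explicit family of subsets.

Seed the family with 𝒜 together with ∅ and X: { ∅, {E}, {A,B,C,E}, X }.
Iteration 1: +2 →
  {D}  = ᶜ of {A,B,C,E}
  {A,B,C,D}  = ᶜ of {E}
Iteration 2. New:
  {D,E}  = {D} ∪ {E}
Iteration 3: 1 new —
  {A,B,C}  = ᶜ of {D,E}
Iteration 4: no new sets; the family is a σ-algebra.

|σ(𝒜)| = 8.  σ(𝒜) = { ∅, {D}, {E}, {D,E}, {A,B,C}, {A,B,C,D}, {A,B,C,E}, X }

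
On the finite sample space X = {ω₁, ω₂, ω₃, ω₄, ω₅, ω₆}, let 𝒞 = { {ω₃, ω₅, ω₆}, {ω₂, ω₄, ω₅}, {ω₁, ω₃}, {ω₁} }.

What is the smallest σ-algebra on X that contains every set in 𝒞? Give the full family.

Initial family (6 sets): { ∅, {ω₁}, {ω₁, ω₃}, {ω₂, ω₄, ω₅}, {ω₃, ω₅, ω₆}, X }.
Iteration 1. New:
  {ω₁, ω₂, ω₄}  = X∖{ω₃, ω₅, ω₆}
  {ω₁, ω₃, ω₆}  = X∖{ω₂, ω₄, ω₅}
  {ω₁, ω₂, ω₄, ω₅}  = {ω₂, ω₄, ω₅} ∪ {ω₁}
  {ω₁, ω₃, ω₅, ω₆}  = {ω₁, ω₃} ∪ {ω₃, ω₅, ω₆}
  {ω₂, ω₄, ω₅, ω₆}  = X∖{ω₁, ω₃}
  {ω₁, ω₂, ω₃, ω₄, ω₅}  = {ω₁, ω₃} ∪ {ω₂, ω₄, ω₅}
  {ω₂, ω₃, ω₄, ω₅, ω₆}  = X∖{ω₁}
  — 13 sets.
Iteration 2 adds 6:
  {ω₆}  = X∖{ω₁, ω₂, ω₃, ω₄, ω₅}
  {ω₂, ω₄}  = X∖{ω₁, ω₃, ω₅, ω₆}
  {ω₃, ω₆}  = X∖{ω₁, ω₂, ω₄, ω₅}
  {ω₁, ω₂, ω₃, ω₄}  = {ω₁, ω₂, ω₄} ∪ {ω₁, ω₃}
  {ω₁, ω₂, ω₃, ω₄, ω₆}  = {ω₁, ω₃, ω₆} ∪ {ω₁, ω₂, ω₄}
  {ω₁, ω₂, ω₄, ω₅, ω₆}  = {ω₁, ω₂, ω₄, ω₅} ∪ {ω₂, ω₄, ω₅, ω₆}
  — 19 sets.
Iteration 3. New:
  {ω₃}  = X∖{ω₁, ω₂, ω₄, ω₅, ω₆}
  {ω₅}  = X∖{ω₁, ω₂, ω₃, ω₄, ω₆}
  {ω₁, ω₆}  = {ω₆} ∪ {ω₁}
  {ω₅, ω₆}  = X∖{ω₁, ω₂, ω₃, ω₄}
  {ω₂, ω₄, ω₆}  = {ω₂, ω₄} ∪ {ω₆}
  {ω₁, ω₂, ω₄, ω₆}  = {ω₆} ∪ {ω₁, ω₂, ω₄}
  {ω₂, ω₃, ω₄, ω₆}  = {ω₂, ω₄} ∪ {ω₃, ω₆}
  — 26 sets.
Iteration 4: 6 new —
  {ω₁, ω₅}  = X∖{ω₂, ω₃, ω₄, ω₆}
  {ω₃, ω₅}  = X∖{ω₁, ω₂, ω₄, ω₆}
  {ω₁, ω₃, ω₅}  = X∖{ω₂, ω₄, ω₆}
  {ω₁, ω₅, ω₆}  = {ω₅, ω₆} ∪ {ω₁, ω₆}
  {ω₂, ω₃, ω₄}  = {ω₃} ∪ {ω₂, ω₄}
  {ω₂, ω₃, ω₄, ω₅}  = X∖{ω₁, ω₆}
  — 32 sets.
Iteration 5: closed — nothing new.

Hence σ(𝒞) has 32 members: { ∅, {ω₁}, {ω₃}, {ω₅}, {ω₆}, {ω₁, ω₃}, {ω₁, ω₅}, {ω₁, ω₆}, {ω₂, ω₄}, {ω₃, ω₅}, {ω₃, ω₆}, {ω₅, ω₆}, {ω₁, ω₂, ω₄}, {ω₁, ω₃, ω₅}, {ω₁, ω₃, ω₆}, {ω₁, ω₅, ω₆}, {ω₂, ω₃, ω₄}, {ω₂, ω₄, ω₅}, {ω₂, ω₄, ω₆}, {ω₃, ω₅, ω₆}, {ω₁, ω₂, ω₃, ω₄}, {ω₁, ω₂, ω₄, ω₅}, {ω₁, ω₂, ω₄, ω₆}, {ω₁, ω₃, ω₅, ω₆}, {ω₂, ω₃, ω₄, ω₅}, {ω₂, ω₃, ω₄, ω₆}, {ω₂, ω₄, ω₅, ω₆}, {ω₁, ω₂, ω₃, ω₄, ω₅}, {ω₁, ω₂, ω₃, ω₄, ω₆}, {ω₁, ω₂, ω₄, ω₅, ω₆}, {ω₂, ω₃, ω₄, ω₅, ω₆}, X }.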